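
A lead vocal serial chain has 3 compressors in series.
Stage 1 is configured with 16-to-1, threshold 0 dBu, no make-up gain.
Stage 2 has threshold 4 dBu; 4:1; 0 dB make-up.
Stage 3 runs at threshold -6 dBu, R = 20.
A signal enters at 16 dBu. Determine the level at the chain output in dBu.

Stage 1: 16 dBu is 16 dB over 0 dBu; at 16:1 that becomes 1 dB over, giving 1 dBu.
Stage 2: 1 dBu ≤ 4 dBu, so stage 2 doesn't engage; output 1 dBu.
Stage 3: overshoot 7 dB → 7/20 = 0.35 dB → -5.65 dBu.

-5.65 dBu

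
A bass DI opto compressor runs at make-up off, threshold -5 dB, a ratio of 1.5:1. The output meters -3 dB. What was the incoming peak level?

-2 dB

That's 2 dB above the -5 dB threshold.
Undo the ratio: input overshoot = 2 × 1.5 = 3 dB, giving input = -2 dB.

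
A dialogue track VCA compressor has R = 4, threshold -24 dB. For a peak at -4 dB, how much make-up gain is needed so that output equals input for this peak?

Without make-up, output = threshold + overshoot/4 = -24 + 5 = -19 dB.
Gap to target: 15 dB.

15 dB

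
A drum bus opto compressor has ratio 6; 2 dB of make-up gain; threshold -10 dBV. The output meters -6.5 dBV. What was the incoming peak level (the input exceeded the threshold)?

-1 dBV

Before make-up, the level was -6.5 − 2 = -8.5 dBV.
That's 1.5 dB above the -10 dBV threshold.
Undo the ratio: input overshoot = 1.5 × 6 = 9 dB, giving input = -1 dBV.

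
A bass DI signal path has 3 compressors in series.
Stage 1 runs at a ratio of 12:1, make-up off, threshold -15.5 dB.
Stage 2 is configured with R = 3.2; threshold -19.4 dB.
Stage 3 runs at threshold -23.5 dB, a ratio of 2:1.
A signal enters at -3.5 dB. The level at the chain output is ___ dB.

Stage 1: overshoot 12 dB → 12/12 = 1 dB → -14.5 dB.
Stage 2: overshoot 4.9 dB → 4.9/3.2 = 1.53125 dB → -17.86875 dB.
Stage 3: -17.86875 dB is 5.63125 dB over -23.5 dB; at 2:1 that becomes 2.815625 dB over, giving -20.684375 dB.

-20.684375 dB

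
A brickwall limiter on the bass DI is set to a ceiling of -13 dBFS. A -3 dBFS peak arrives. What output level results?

-13 dBFS

The limiter clamps the peak to its -13 dBFS ceiling.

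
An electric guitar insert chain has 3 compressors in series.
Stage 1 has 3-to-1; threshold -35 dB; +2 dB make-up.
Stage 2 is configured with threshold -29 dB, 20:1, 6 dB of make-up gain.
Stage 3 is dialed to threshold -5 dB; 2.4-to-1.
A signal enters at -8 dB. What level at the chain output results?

Stage 1: 27 dB above -35 dB, reduced 3:1 to 9 dB above → -26 dB; +2 dB make-up → -24 dB.
Stage 2: overshoot 5 dB → 5/20 = 0.25 dB → -28.75 dB; +6 dB make-up → -22.75 dB.
Stage 3: -22.75 dB is at or below the -5 dB threshold — no compression; output -22.75 dB.

-22.75 dB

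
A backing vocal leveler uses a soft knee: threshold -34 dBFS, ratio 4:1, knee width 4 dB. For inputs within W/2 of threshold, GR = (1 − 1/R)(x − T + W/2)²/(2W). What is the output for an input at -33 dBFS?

-33.84375 dBFS

x − T + W/2 = -33 − (-34) + 2 = 3.
GR = (1 − 1/4) × 3² / 8 = 0.75 × 9 / 8 = 0.84375 dB.
Output = -33 − 0.84375 = -33.84375 dBFS.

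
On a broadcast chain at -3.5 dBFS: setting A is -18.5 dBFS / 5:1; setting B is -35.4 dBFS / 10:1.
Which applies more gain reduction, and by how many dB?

B, by 16.71 dB

A: overshoot 15 dB → output overshoot 3 dB → GR 12 dB.
B: overshoot 31.9 dB → output overshoot 3.19 dB → GR 28.71 dB.
Difference: 16.71 dB in favour of B.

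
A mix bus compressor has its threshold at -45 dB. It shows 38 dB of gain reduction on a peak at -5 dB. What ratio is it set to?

Input overshoot = -5 − (-45) = 40 dB.
Output overshoot = 40 − 38 = 2 dB.
Ratio = input overshoot / output overshoot = 40 / 2 = 20.

20:1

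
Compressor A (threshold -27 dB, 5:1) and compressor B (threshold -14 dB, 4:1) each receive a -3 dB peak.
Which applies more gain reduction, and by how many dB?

A: overshoot 24 dB → output overshoot 4.8 dB → GR 19.2 dB.
B: overshoot 11 dB → output overshoot 2.75 dB → GR 8.25 dB.
A applies 10.95 dB more gain reduction.

A, by 10.95 dB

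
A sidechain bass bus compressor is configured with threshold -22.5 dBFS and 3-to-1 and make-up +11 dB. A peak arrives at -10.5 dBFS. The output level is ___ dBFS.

The input is 12 dB above the -22.5 dBFS threshold.
3:1 compression reduces that to 12/3 = 4 dB over.
Output = -22.5 + 4 = -18.5 dBFS; make-up adds 11 dB, giving -7.5 dBFS.

-7.5 dBFS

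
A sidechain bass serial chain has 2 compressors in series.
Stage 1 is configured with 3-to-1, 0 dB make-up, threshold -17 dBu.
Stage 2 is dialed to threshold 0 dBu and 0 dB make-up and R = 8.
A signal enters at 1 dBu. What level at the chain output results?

Stage 1: 1 dBu is 18 dB over -17 dBu; at 3:1 that becomes 6 dB over, giving -11 dBu.
Stage 2: -11 dBu is at or below the 0 dBu threshold — no compression; output -11 dBu.

-11 dBu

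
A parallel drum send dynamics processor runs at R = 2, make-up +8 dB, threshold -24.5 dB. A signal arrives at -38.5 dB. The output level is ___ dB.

-38.5 dB is 14 dB below the -24.5 dB threshold, so no gain reduction is applied.
Make-up gain adds 8 dB: -38.5 + 8 = -30.5 dB.

-30.5 dB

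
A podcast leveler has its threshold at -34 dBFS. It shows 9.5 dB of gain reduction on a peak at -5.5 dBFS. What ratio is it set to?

1.5:1

Input overshoot = -5.5 − (-34) = 28.5 dB.
Output overshoot = 28.5 − 9.5 = 19 dB.
Ratio = input overshoot / output overshoot = 28.5 / 19 = 1.5.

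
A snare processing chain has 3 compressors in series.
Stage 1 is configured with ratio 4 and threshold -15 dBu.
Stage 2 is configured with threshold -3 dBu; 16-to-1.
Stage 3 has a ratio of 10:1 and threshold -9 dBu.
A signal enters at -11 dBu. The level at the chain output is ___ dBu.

-14 dBu

Stage 1: 4 dB above -15 dBu, reduced 4:1 to 1 dB above → -14 dBu.
Stage 2: -14 dBu ≤ -3 dBu, so stage 2 doesn't engage; output -14 dBu.
Stage 3: -14 dBu is at or below the -9 dBu threshold — no compression; output -14 dBu.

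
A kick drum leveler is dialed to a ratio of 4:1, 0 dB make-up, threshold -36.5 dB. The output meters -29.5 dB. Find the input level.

-8.5 dB

Post-compression overshoot = -29.5 − (-36.5) = 7 dB.
Input overshoot = R × output overshoot = 28 dB → input = -36.5 + 28 = -8.5 dB.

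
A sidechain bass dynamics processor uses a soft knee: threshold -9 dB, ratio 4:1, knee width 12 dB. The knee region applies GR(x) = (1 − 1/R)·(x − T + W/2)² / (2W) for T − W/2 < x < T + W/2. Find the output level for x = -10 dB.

x − T + W/2 = -10 − (-9) + 6 = 5.
GR = (1 − 1/4) × 5² / 24 = 0.75 × 25 / 24 = 0.78125 dB.
Output = -10 − 0.78125 = -10.78125 dB.

-10.78125 dB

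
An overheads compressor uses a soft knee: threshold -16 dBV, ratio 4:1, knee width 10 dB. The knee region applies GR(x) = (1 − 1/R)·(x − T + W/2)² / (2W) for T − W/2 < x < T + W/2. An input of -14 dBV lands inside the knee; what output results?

x − T + W/2 = -14 − (-16) + 5 = 7.
GR = (1 − 1/4) × 7² / 20 = 0.75 × 49 / 20 = 1.8375 dB.
Output = -14 − 1.8375 = -15.8375 dBV.

-15.8375 dBV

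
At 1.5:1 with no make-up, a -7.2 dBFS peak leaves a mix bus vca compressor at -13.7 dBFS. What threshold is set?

Let T be the threshold. Output overshoot = (input overshoot)/R, so -13.7 − T = (-7.2 − T)/1.5.
1.5·(-13.7 − T) = -7.2 − T → 0.5·T = -20.55 − (-7.2) = -13.35.
T = -13.35/0.5 = -26.7 dBFS.

-26.7 dBFS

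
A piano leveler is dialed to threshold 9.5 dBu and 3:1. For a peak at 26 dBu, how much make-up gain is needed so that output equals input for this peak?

The peak compresses to 9.5 + 16.5/3 = 15 dBu.
To reach 26 dBu requires 26 − 15 = 11 dB of make-up.

11 dB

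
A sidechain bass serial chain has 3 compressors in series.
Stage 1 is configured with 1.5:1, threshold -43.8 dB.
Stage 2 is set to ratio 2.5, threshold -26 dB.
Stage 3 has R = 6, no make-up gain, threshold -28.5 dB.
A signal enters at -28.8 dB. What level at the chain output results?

-33.8 dB

Stage 1: -28.8 dB is 15 dB over -43.8 dB; at 1.5:1 that becomes 10 dB over, giving -33.8 dB.
Stage 2: below threshold (-33.8 ≤ -26); passes unchanged; output -33.8 dB.
Stage 3: -33.8 dB ≤ -28.5 dB, so stage 3 doesn't engage; output -33.8 dB.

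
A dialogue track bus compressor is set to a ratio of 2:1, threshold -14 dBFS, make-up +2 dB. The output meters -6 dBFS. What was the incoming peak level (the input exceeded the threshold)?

-2 dBFS

Remove make-up: -6 − 2 = -8 dBFS.
Post-compression overshoot = -8 − (-14) = 6 dB.
Undo the ratio: input overshoot = 6 × 2 = 12 dB, giving input = -2 dBFS.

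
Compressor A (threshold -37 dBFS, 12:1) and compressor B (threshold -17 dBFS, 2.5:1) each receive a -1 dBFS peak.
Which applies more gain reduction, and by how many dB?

A, by 23.4 dB

A: overshoot 36 dB → output overshoot 3 dB → GR 33 dB.
B: overshoot 16 dB → output overshoot 6.4 dB → GR 9.6 dB.
A applies 23.4 dB more gain reduction.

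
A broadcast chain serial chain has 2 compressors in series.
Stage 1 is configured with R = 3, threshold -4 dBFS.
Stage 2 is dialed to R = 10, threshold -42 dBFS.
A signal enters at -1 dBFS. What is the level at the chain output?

Stage 1: 3 dB above -4 dBFS, reduced 3:1 to 1 dB above → -3 dBFS.
Stage 2: 39 dB above -42 dBFS, reduced 10:1 to 3.9 dB above → -38.1 dBFS.

-38.1 dBFS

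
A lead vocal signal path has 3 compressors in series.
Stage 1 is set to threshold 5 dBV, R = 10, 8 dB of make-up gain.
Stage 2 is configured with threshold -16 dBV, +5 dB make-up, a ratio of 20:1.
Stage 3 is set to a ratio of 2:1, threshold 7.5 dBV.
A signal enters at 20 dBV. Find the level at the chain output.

-9.475 dBV

Stage 1: 15 dB above 5 dBV, reduced 10:1 to 1.5 dB above → 6.5 dBV; +8 dB make-up → 14.5 dBV.
Stage 2: 30.5 dB above -16 dBV, reduced 20:1 to 1.525 dB above → -14.475 dBV; +5 dB make-up → -9.475 dBV.
Stage 3: below threshold (-9.475 ≤ 7.5); passes unchanged; output -9.475 dBV.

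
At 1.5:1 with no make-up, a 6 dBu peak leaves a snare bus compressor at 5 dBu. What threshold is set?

Let T be the threshold. Output overshoot = (input overshoot)/R, so 5 − T = (6 − T)/1.5.
1.5·(5 − T) = 6 − T → 0.5·T = 7.5 − 6 = 1.5.
T = 1.5/0.5 = 3 dBu.

3 dBu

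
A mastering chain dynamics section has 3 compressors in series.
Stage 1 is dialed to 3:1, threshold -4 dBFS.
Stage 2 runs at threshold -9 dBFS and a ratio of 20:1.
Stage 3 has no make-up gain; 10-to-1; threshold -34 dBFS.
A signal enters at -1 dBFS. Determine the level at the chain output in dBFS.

Stage 1: -1 dBFS is 3 dB over -4 dBFS; at 3:1 that becomes 1 dB over, giving -3 dBFS.
Stage 2: -3 dBFS is 6 dB over -9 dBFS; at 20:1 that becomes 0.3 dB over, giving -8.7 dBFS.
Stage 3: overshoot 25.3 dB → 25.3/10 = 2.53 dB → -31.47 dBFS.

-31.47 dBFS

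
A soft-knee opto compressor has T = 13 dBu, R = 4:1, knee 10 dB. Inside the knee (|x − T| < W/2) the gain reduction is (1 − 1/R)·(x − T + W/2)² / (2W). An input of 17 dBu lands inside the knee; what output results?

13.9625 dBu

x − T + W/2 = 17 − 13 + 5 = 9.
GR = (1 − 1/4) × 9² / 20 = 0.75 × 81 / 20 = 3.0375 dB.
Output = 17 − 3.0375 = 13.9625 dBu.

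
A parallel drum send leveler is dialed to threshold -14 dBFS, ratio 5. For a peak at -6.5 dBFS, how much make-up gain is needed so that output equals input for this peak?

6 dB

Overshoot 7.5 dB → 7.5/5 = 1.5 dB after compression, so the compressed level is -14 + 1.5 = -12.5 dBFS.
Make-up = target − compressed = -6.5 − (-12.5) = 6 dB.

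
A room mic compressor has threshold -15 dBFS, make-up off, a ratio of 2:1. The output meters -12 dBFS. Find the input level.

-9 dBFS

Post-compression overshoot = -12 − (-15) = 3 dB.
Input overshoot = R × output overshoot = 6 dB → input = -15 + 6 = -9 dBFS.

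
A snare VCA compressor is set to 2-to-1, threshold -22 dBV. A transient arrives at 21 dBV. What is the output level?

The input is 43 dB above the -22 dBV threshold.
2:1 compression reduces that to 43/2 = 21.5 dB over.
That puts the output at -0.5 dBV.

-0.5 dBV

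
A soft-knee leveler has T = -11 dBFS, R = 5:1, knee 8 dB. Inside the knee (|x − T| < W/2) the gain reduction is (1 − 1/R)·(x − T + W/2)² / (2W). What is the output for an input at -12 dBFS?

-12.45 dBFS

x − T + W/2 = -12 − (-11) + 4 = 3.
GR = (1 − 1/5) × 3² / 16 = 0.8 × 9 / 16 = 0.45 dB.
Output = -12 − 0.45 = -12.45 dBFS.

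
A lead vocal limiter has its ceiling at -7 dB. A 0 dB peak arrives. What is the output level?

A brickwall limiter is an ∞:1 compressor: any input above the ceiling is clamped to -7 dB.

-7 dB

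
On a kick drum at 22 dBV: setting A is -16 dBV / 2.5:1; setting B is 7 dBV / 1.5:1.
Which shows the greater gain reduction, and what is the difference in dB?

A: 38 dB over, compressed to 15.2 dB over, so 22.8 dB of GR.
B: 15 dB over, compressed to 10 dB over, so 5 dB of GR.
Difference: 17.8 dB in favour of A.

A, by 17.8 dB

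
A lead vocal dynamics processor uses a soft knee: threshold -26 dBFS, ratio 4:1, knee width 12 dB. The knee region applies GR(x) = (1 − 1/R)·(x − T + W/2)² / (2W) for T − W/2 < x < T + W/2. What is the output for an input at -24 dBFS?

x − T + W/2 = -24 − (-26) + 6 = 8.
GR = (1 − 1/4) × 8² / 24 = 0.75 × 64 / 24 = 2 dB.
Output = -24 − 2 = -26 dBFS.

-26 dBFS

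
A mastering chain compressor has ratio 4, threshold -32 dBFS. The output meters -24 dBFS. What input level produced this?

0 dBFS

That's 8 dB above the -32 dBFS threshold.
Undo the ratio: input overshoot = 8 × 4 = 32 dB, giving input = 0 dBFS.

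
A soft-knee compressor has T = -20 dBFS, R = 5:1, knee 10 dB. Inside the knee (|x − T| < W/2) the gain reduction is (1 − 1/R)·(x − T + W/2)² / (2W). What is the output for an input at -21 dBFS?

x − T + W/2 = -21 − (-20) + 5 = 4.
GR = (1 − 1/5) × 4² / 20 = 0.8 × 16 / 20 = 0.64 dB.
Output = -21 − 0.64 = -21.64 dBFS.

-21.64 dBFS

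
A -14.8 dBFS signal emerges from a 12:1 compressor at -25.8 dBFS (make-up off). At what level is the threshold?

-26.8 dBFS

Let T be the threshold. Output overshoot = (input overshoot)/R, so -25.8 − T = (-14.8 − T)/12.
12·(-25.8 − T) = -14.8 − T → 11·T = -309.6 − (-14.8) = -294.8.
T = -294.8/11 = -26.8 dBFS.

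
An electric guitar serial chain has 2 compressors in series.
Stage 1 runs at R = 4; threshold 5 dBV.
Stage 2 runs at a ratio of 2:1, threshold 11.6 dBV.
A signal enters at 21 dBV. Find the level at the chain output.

9 dBV

Stage 1: 21 dBV is 16 dB over 5 dBV; at 4:1 that becomes 4 dB over, giving 9 dBV.
Stage 2: 9 dBV is at or below the 11.6 dBV threshold — no compression; output 9 dBV.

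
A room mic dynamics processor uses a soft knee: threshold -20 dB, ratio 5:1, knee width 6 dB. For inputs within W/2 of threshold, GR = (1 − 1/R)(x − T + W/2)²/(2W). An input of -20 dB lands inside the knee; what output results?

x − T + W/2 = -20 − (-20) + 3 = 3.
GR = (1 − 1/5) × 3² / 12 = 0.8 × 9 / 12 = 0.6 dB.
Output = -20 − 0.6 = -20.6 dB.

-20.6 dB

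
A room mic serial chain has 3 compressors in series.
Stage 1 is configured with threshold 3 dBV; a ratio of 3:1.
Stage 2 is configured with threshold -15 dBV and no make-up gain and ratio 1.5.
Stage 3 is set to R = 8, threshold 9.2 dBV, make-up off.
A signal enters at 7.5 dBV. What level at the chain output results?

-2 dBV

Stage 1: 7.5 dBV is 4.5 dB over 3 dBV; at 3:1 that becomes 1.5 dB over, giving 4.5 dBV.
Stage 2: overshoot 19.5 dB → 19.5/1.5 = 13 dB → -2 dBV.
Stage 3: -2 dBV is at or below the 9.2 dBV threshold — no compression; output -2 dBV.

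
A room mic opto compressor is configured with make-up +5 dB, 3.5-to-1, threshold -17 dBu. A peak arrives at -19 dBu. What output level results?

-19 dBu is 2 dB below the -17 dBu threshold, so no gain reduction is applied.
Make-up gain adds 5 dB: -19 + 5 = -14 dBu.

-14 dBu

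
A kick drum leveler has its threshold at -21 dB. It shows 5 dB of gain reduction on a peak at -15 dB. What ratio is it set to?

Input overshoot = -15 − (-21) = 6 dB.
Output overshoot = 6 − 5 = 1 dB.
Ratio = input overshoot / output overshoot = 6 / 1 = 6.

6:1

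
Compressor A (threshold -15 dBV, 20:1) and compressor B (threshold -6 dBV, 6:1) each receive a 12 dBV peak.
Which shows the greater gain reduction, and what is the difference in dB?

A: GR = 27 − 27/20 = 25.65 dB.
B: GR = 18 − 18/6 = 15 dB.
Difference: 10.65 dB in favour of A.

A, by 10.65 dB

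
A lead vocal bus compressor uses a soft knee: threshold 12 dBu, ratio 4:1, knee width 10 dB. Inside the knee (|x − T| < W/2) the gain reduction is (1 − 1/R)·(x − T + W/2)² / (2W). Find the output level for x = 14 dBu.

x − T + W/2 = 14 − 12 + 5 = 7.
GR = (1 − 1/4) × 7² / 20 = 0.75 × 49 / 20 = 1.8375 dB.
Output = 14 − 1.8375 = 12.1625 dBu.

12.1625 dBu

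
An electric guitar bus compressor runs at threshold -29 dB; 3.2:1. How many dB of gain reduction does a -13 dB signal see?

Overshoot = -13 − (-29) = 16 dB.
After 3.2:1 compression the overshoot becomes 16/3.2 = 5 dB.
Gain reduction = 16 − 5 = 11 dB.

11 dB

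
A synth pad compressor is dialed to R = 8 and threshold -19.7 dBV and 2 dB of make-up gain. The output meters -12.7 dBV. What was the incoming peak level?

20.3 dBV

Before make-up, the level was -12.7 − 2 = -14.7 dBV.
That's 5 dB above the -19.7 dBV threshold.
Undo the ratio: input overshoot = 5 × 8 = 40 dB, giving input = 20.3 dBV.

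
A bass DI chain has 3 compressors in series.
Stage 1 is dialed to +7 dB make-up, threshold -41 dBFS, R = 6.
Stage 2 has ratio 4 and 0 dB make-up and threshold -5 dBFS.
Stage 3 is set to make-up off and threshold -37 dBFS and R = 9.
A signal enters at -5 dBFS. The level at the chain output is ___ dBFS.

Stage 1: 36 dB above -41 dBFS, reduced 6:1 to 6 dB above → -35 dBFS; +7 dB make-up → -28 dBFS.
Stage 2: below threshold (-28 ≤ -5); passes unchanged; output -28 dBFS.
Stage 3: 9 dB above -37 dBFS, reduced 9:1 to 1 dB above → -36 dBFS.

-36 dBFS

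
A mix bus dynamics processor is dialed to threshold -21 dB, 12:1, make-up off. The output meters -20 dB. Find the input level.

-9 dB

Post-compression overshoot = -20 − (-21) = 1 dB.
Input overshoot = R × output overshoot = 12 dB → input = -21 + 12 = -9 dB.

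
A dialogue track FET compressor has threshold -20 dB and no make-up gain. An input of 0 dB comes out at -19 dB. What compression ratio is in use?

20:1

Input overshoot = 0 − (-20) = 20 dB; output overshoot = -19 − (-20) = 1 dB.
Ratio = 20 / 1 = 20.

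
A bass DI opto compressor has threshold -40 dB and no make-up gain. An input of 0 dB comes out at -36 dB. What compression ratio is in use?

Input overshoot = 0 − (-40) = 40 dB; output overshoot = -36 − (-40) = 4 dB.
Ratio = 40 / 4 = 10.

10:1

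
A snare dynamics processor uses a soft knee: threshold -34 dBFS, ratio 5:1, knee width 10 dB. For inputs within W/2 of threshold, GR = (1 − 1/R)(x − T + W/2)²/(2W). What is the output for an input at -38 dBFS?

x − T + W/2 = -38 − (-34) + 5 = 1.
GR = (1 − 1/5) × 1² / 20 = 0.8 × 1 / 20 = 0.04 dB.
Output = -38 − 0.04 = -38.04 dBFS.

-38.04 dBFS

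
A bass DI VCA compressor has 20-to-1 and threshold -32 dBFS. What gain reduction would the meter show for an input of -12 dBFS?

19 dB

The signal is 20 dB above threshold.
After 20:1 compression the overshoot becomes 20/20 = 1 dB.
So the signal is attenuated by 20 − 1 = 19 dB.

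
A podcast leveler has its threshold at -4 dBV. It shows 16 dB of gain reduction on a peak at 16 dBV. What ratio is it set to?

Input overshoot = 16 − (-4) = 20 dB.
Output overshoot = 20 − 16 = 4 dB.
Ratio = input overshoot / output overshoot = 20 / 4 = 5.

5:1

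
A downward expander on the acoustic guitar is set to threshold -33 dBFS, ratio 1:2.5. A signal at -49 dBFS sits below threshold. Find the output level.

Undershoot = (-33) − (-49) = 16 dB.
At 1:2.5, that expands to 40 dB under threshold.
Output = -33 − 40 = -73 dBFS.

-73 dBFS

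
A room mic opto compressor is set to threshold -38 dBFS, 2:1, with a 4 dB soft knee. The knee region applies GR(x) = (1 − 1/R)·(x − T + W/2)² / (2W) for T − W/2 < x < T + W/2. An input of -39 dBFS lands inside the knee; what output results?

-39.0625 dBFS

x − T + W/2 = -39 − (-38) + 2 = 1.
GR = (1 − 1/2) × 1² / 8 = 0.5 × 1 / 8 = 0.0625 dB.
Output = -39 − 0.0625 = -39.0625 dBFS.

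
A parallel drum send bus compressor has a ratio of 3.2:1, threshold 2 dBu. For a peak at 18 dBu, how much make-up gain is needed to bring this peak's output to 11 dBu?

4 dB

The peak compresses to 2 + 16/3.2 = 7 dBu.
To reach 11 dBu requires 11 − 7 = 4 dB of make-up.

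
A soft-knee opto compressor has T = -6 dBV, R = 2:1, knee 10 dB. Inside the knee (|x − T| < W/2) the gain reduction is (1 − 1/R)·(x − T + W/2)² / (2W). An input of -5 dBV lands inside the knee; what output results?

x − T + W/2 = -5 − (-6) + 5 = 6.
GR = (1 − 1/2) × 6² / 20 = 0.5 × 36 / 20 = 0.9 dB.
Output = -5 − 0.9 = -5.9 dBV.

-5.9 dBV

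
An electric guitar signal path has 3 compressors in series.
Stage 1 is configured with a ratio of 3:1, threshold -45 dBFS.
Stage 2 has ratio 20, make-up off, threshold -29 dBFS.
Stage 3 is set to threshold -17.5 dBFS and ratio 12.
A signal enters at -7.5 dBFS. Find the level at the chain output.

Stage 1: -7.5 dBFS is 37.5 dB over -45 dBFS; at 3:1 that becomes 12.5 dB over, giving -32.5 dBFS.
Stage 2: -32.5 dBFS ≤ -29 dBFS, so stage 2 doesn't engage; output -32.5 dBFS.
Stage 3: -32.5 dBFS is at or below the -17.5 dBFS threshold — no compression; output -32.5 dBFS.

-32.5 dBFS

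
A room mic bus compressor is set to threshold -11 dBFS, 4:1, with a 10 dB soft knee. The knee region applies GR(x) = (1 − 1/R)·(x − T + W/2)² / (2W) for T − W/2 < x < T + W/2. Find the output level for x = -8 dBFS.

x − T + W/2 = -8 − (-11) + 5 = 8.
GR = (1 − 1/4) × 8² / 20 = 0.75 × 64 / 20 = 2.4 dB.
Output = -8 − 2.4 = -10.4 dBFS.

-10.4 dBFS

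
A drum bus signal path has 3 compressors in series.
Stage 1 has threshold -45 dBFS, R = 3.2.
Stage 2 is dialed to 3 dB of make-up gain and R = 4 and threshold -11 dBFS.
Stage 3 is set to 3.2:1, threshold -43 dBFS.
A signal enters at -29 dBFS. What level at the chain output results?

Stage 1: 16 dB above -45 dBFS, reduced 3.2:1 to 5 dB above → -40 dBFS.
Stage 2: -40 dBFS is at or below the -11 dBFS threshold — no compression; make-up brings it to -37 dBFS.
Stage 3: 6 dB above -43 dBFS, reduced 3.2:1 to 1.875 dB above → -41.125 dBFS.

-41.125 dBFS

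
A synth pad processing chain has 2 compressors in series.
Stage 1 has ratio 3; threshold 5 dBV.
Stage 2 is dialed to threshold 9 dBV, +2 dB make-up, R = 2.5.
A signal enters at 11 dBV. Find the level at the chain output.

Stage 1: 6 dB above 5 dBV, reduced 3:1 to 2 dB above → 7 dBV.
Stage 2: 7 dBV is at or below the 9 dBV threshold — no compression; make-up brings it to 9 dBV.

9 dBV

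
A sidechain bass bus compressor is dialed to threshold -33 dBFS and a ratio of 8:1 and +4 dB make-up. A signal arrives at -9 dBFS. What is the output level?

Overshoot: -9 − (-33) = 24 dB.
The 24 dB excess becomes 3 dB after 8:1 reduction.
That puts the output at -30 dBFS; make-up adds 4 dB, giving -26 dBFS.

-26 dBFS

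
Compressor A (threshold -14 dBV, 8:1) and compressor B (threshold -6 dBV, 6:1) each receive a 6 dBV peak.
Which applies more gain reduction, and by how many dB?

A: 20 dB over, compressed to 2.5 dB over, so 17.5 dB of GR.
B: 12 dB over, compressed to 2 dB over, so 10 dB of GR.
A reduces 7.5 dB more.

A, by 7.5 dB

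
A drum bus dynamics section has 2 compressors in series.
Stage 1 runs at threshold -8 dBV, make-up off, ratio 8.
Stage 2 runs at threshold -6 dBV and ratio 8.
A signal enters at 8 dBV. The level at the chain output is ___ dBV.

Stage 1: 8 dBV is 16 dB over -8 dBV; at 8:1 that becomes 2 dB over, giving -6 dBV.
Stage 2: below threshold (-6 ≤ -6); passes unchanged; output -6 dBV.

-6 dBV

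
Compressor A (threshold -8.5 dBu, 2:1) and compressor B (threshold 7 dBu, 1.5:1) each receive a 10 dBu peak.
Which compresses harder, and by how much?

A: GR = 18.5 − 18.5/2 = 9.25 dB.
B: GR = 3 − 3/1.5 = 1 dB.
A reduces 8.25 dB more.

A, by 8.25 dB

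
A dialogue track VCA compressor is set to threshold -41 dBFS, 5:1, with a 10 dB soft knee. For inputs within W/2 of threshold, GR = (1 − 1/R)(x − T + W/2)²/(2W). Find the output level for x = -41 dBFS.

x − T + W/2 = -41 − (-41) + 5 = 5.
GR = (1 − 1/5) × 5² / 20 = 0.8 × 25 / 20 = 1 dB.
Output = -41 − 1 = -42 dBFS.

-42 dBFS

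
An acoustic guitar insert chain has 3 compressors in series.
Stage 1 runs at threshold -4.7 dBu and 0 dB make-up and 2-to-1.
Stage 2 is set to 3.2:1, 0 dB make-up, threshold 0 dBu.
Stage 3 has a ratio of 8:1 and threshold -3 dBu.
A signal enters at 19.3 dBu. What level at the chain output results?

-2.339844 dBu

Stage 1: 19.3 dBu is 24 dB over -4.7 dBu; at 2:1 that becomes 12 dB over, giving 7.3 dBu.
Stage 2: 7.3 dBu is 7.3 dB over 0 dBu; at 3.2:1 that becomes 2.28125 dB over, giving 2.28125 dBu.
Stage 3: overshoot 5.28125 dB → 5.28125/8 = 0.660156 dB → -2.339844 dBu.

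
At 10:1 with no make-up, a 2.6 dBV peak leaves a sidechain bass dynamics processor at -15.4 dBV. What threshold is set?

Gain reduction = 2.6 − (-15.4) = 18 dB; output overshoot = GR / (R − 1) = 18 / 9 = 2 dB.
Threshold = output − output overshoot = -15.4 − 2 = -17.4 dBV.

-17.4 dBV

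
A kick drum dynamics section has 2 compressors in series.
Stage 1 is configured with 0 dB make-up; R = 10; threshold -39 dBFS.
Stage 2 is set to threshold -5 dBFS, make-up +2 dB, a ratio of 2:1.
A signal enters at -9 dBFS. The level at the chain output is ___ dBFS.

-34 dBFS

Stage 1: overshoot 30 dB → 30/10 = 3 dB → -36 dBFS.
Stage 2: below threshold (-36 ≤ -5); passes unchanged; make-up brings it to -34 dBFS.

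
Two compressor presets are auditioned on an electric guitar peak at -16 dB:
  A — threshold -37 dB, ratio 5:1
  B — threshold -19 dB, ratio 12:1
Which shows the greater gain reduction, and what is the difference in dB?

A, by 14.05 dB

A: 21 dB over, compressed to 4.2 dB over, so 16.8 dB of GR.
B: 3 dB over, compressed to 0.25 dB over, so 2.75 dB of GR.
A applies 14.05 dB more gain reduction.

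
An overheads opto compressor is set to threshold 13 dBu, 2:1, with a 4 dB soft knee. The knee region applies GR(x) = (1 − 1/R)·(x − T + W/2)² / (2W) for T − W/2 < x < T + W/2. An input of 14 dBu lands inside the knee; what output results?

13.4375 dBu

x − T + W/2 = 14 − 13 + 2 = 3.
GR = (1 − 1/2) × 3² / 8 = 0.5 × 9 / 8 = 0.5625 dB.
Output = 14 − 0.5625 = 13.4375 dBu.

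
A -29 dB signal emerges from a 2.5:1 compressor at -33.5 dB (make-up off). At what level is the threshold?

-36.5 dB

Let T be the threshold. Output overshoot = (input overshoot)/R, so -33.5 − T = (-29 − T)/2.5.
2.5·(-33.5 − T) = -29 − T → 1.5·T = -83.75 − (-29) = -54.75.
T = -54.75/1.5 = -36.5 dB.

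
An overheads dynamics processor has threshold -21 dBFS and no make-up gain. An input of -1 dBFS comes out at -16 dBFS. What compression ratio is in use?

4:1

Input overshoot = -1 − (-21) = 20 dB; output overshoot = -16 − (-21) = 5 dB.
Ratio = 20 / 5 = 4.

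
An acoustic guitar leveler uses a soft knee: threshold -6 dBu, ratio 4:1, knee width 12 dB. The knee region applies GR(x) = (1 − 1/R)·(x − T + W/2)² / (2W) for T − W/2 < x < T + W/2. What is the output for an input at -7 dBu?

-7.78125 dBu

x − T + W/2 = -7 − (-6) + 6 = 5.
GR = (1 − 1/4) × 5² / 24 = 0.75 × 25 / 24 = 0.78125 dB.
Output = -7 − 0.78125 = -7.78125 dBu.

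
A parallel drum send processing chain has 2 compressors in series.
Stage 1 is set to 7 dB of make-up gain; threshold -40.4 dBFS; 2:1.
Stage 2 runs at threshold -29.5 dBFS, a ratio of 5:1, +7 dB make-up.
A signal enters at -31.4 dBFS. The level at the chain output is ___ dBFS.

-22.38 dBFS

Stage 1: -31.4 dBFS is 9 dB over -40.4 dBFS; at 2:1 that becomes 4.5 dB over, giving -35.9 dBFS; +7 dB make-up → -28.9 dBFS.
Stage 2: overshoot 0.6 dB → 0.6/5 = 0.12 dB → -29.38 dBFS; +7 dB make-up → -22.38 dBFS.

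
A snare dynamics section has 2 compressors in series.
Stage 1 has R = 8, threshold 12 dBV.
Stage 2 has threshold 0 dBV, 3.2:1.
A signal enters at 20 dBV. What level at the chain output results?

4.0625 dBV

Stage 1: 20 dBV is 8 dB over 12 dBV; at 8:1 that becomes 1 dB over, giving 13 dBV.
Stage 2: 13 dB above 0 dBV, reduced 3.2:1 to 4.0625 dB above → 4.0625 dBV.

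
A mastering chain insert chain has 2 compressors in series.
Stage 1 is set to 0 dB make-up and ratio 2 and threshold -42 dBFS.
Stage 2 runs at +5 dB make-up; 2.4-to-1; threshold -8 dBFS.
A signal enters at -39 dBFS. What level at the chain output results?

Stage 1: 3 dB above -42 dBFS, reduced 2:1 to 1.5 dB above → -40.5 dBFS.
Stage 2: -40.5 dBFS is at or below the -8 dBFS threshold — no compression; make-up brings it to -35.5 dBFS.

-35.5 dBFS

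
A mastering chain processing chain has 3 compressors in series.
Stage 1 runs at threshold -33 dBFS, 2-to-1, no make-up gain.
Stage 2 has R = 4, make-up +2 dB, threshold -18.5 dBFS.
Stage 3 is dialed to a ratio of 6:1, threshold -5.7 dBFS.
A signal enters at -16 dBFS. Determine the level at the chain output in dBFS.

-22.5 dBFS

Stage 1: -16 dBFS is 17 dB over -33 dBFS; at 2:1 that becomes 8.5 dB over, giving -24.5 dBFS.
Stage 2: -24.5 dBFS is at or below the -18.5 dBFS threshold — no compression; make-up brings it to -22.5 dBFS.
Stage 3: below threshold (-22.5 ≤ -5.7); passes unchanged; output -22.5 dBFS.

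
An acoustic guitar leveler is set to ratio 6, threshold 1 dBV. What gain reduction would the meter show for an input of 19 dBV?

19 dBV exceeds the threshold by 18 dB.
After 6:1 compression the overshoot becomes 18/6 = 3 dB.
Gain reduction = 18 − 3 = 15 dB.

15 dB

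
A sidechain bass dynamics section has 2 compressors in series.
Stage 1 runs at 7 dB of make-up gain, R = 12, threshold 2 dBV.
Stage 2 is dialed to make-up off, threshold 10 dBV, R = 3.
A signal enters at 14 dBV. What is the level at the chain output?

Stage 1: overshoot 12 dB → 12/12 = 1 dB → 3 dBV; +7 dB make-up → 10 dBV.
Stage 2: below threshold (10 ≤ 10); passes unchanged; output 10 dBV.

10 dBV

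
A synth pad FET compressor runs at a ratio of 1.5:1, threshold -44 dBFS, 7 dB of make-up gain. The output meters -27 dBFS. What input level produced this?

Remove make-up: -27 − 7 = -34 dBFS.
The compressed level sits -34 − (-44) = 10 dB over threshold.
Undo the ratio: input overshoot = 10 × 1.5 = 15 dB, giving input = -29 dBFS.

-29 dBFS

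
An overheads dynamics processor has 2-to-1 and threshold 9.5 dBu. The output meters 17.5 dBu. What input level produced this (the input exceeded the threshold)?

25.5 dBu

The compressed level sits 17.5 − 9.5 = 8 dB over threshold.
Input overshoot = R × output overshoot = 16 dB → input = 9.5 + 16 = 25.5 dBu.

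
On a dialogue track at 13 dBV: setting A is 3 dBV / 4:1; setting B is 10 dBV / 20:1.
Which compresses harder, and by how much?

A, by 4.65 dB

A: overshoot 10 dB → output overshoot 2.5 dB → GR 7.5 dB.
B: overshoot 3 dB → output overshoot 0.15 dB → GR 2.85 dB.
A reduces 4.65 dB more.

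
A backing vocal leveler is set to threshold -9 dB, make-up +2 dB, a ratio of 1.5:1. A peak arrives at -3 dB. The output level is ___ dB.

Overshoot: -3 − (-9) = 6 dB.
At 1.5:1 the overshoot is divided by 1.5, leaving 4 dB above threshold.
Output = -9 + 4 = -5 dB; make-up adds 2 dB, giving -3 dB.

-3 dB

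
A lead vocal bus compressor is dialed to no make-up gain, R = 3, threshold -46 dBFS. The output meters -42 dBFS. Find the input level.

Post-compression overshoot = -42 − (-46) = 4 dB.
Before 3:1 compression the overshoot was 4 × 3 = 12 dB, so input = -46 + 12 = -34 dBFS.

-34 dBFS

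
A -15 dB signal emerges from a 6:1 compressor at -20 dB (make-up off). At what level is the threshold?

-21 dB

Let T be the threshold. Output overshoot = (input overshoot)/R, so -20 − T = (-15 − T)/6.
6·(-20 − T) = -15 − T → 5·T = -120 − (-15) = -105.
T = -105/5 = -21 dB.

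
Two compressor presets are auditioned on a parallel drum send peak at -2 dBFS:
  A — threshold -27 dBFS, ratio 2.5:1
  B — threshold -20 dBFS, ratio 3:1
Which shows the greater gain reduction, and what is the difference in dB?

A: 25 dB over, compressed to 10 dB over, so 15 dB of GR.
B: 18 dB over, compressed to 6 dB over, so 12 dB of GR.
A applies 3 dB more gain reduction.

A, by 3 dB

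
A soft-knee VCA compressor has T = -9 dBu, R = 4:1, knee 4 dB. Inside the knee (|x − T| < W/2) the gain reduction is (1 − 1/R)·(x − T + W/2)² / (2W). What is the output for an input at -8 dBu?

x − T + W/2 = -8 − (-9) + 2 = 3.
GR = (1 − 1/4) × 3² / 8 = 0.75 × 9 / 8 = 0.84375 dB.
Output = -8 − 0.84375 = -8.84375 dBu.

-8.84375 dBu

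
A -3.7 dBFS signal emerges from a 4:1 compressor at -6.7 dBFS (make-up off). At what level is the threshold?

Let T be the threshold. Output overshoot = (input overshoot)/R, so -6.7 − T = (-3.7 − T)/4.
4·(-6.7 − T) = -3.7 − T → 3·T = -26.8 − (-3.7) = -23.1.
T = -23.1/3 = -7.7 dBFS.

-7.7 dBFS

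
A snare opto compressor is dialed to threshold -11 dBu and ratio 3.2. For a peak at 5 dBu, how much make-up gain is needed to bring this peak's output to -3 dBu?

Without make-up, output = threshold + overshoot/3.2 = -11 + 5 = -6 dBu.
Gap to target: 3 dB.

3 dB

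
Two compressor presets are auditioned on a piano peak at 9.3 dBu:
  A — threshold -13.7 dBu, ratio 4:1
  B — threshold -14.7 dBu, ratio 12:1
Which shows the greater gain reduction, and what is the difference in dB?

B, by 4.75 dB

A: 23 dB over, compressed to 5.75 dB over, so 17.25 dB of GR.
B: 24 dB over, compressed to 2 dB over, so 22 dB of GR.
Difference: 4.75 dB in favour of B.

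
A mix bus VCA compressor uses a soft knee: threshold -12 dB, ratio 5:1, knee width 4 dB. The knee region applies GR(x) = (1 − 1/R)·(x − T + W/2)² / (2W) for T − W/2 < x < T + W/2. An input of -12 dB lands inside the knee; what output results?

x − T + W/2 = -12 − (-12) + 2 = 2.
GR = (1 − 1/5) × 2² / 8 = 0.8 × 4 / 8 = 0.4 dB.
Output = -12 − 0.4 = -12.4 dB.

-12.4 dB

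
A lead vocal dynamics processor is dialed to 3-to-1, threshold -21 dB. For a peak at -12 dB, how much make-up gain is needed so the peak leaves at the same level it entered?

The peak compresses to -21 + 9/3 = -18 dB.
To reach -12 dB requires -12 − (-18) = 6 dB of make-up.

6 dB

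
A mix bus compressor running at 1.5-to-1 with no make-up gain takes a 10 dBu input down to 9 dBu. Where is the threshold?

Gain reduction = 10 − 9 = 1 dB; output overshoot = GR / (R − 1) = 1 / 0.5 = 2 dB.
Threshold = output − output overshoot = 9 − 2 = 7 dBu.

7 dBu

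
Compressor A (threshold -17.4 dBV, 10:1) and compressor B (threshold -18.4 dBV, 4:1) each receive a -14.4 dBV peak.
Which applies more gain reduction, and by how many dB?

A: overshoot 3 dB → output overshoot 0.3 dB → GR 2.7 dB.
B: overshoot 4 dB → output overshoot 1 dB → GR 3 dB.
B applies 0.3 dB more gain reduction.

B, by 0.3 dB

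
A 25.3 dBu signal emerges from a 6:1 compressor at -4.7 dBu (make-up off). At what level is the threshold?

-10.7 dBu

Input is 36 dB above T (since output overshoot × R = input overshoot: (-4.7 − T)·6 = 25.3 − T gives T = -10.7 dBu).
Check: -10.7 + (25.3 − (-10.7))/6 = -10.7 + 6 = -4.7 dBu. ✓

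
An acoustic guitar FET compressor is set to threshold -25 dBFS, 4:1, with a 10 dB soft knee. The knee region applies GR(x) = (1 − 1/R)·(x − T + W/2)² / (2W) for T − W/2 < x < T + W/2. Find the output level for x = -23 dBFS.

-24.8375 dBFS

x − T + W/2 = -23 − (-25) + 5 = 7.
GR = (1 − 1/4) × 7² / 20 = 0.75 × 49 / 20 = 1.8375 dB.
Output = -23 − 1.8375 = -24.8375 dBFS.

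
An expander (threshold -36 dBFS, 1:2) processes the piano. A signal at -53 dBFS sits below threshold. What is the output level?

The input is 17 dB below the -36 dBFS threshold.
A 1:2 expander multiplies undershoot by 2: 17 × 2 = 34 dB below threshold.
Output = -36 − 34 = -70 dBFS.

-70 dBFS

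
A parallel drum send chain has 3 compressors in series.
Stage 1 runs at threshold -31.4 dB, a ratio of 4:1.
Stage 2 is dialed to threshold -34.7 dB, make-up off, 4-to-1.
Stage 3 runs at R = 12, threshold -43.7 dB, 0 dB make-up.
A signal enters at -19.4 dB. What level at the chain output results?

Stage 1: 12 dB above -31.4 dB, reduced 4:1 to 3 dB above → -28.4 dB.
Stage 2: overshoot 6.3 dB → 6.3/4 = 1.575 dB → -33.125 dB.
Stage 3: overshoot 10.575 dB → 10.575/12 = 0.88125 dB → -42.81875 dB.

-42.81875 dB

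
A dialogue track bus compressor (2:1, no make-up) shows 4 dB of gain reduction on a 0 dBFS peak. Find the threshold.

-8 dBFS

Let T be the threshold. Output overshoot = (input overshoot)/R, so -4 − T = (0 − T)/2.
2·(-4 − T) = 0 − T → 1·T = -8 − 0 = -8.
T = -8/1 = -8 dBFS.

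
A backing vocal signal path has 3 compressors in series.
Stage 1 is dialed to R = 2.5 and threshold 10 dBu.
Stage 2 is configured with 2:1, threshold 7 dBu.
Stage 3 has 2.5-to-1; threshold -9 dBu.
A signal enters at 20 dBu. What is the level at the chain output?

-1.2 dBu

Stage 1: 10 dB above 10 dBu, reduced 2.5:1 to 4 dB above → 14 dBu.
Stage 2: 14 dBu is 7 dB over 7 dBu; at 2:1 that becomes 3.5 dB over, giving 10.5 dBu.
Stage 3: 19.5 dB above -9 dBu, reduced 2.5:1 to 7.8 dB above → -1.2 dBu.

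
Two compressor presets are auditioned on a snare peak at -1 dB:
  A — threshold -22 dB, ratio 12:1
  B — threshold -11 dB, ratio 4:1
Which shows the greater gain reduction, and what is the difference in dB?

A: 21 dB over, compressed to 1.75 dB over, so 19.25 dB of GR.
B: 10 dB over, compressed to 2.5 dB over, so 7.5 dB of GR.
A reduces 11.75 dB more.

A, by 11.75 dB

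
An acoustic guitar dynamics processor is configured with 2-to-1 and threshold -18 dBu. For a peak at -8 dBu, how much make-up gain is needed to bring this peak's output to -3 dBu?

Overshoot 10 dB → 10/2 = 5 dB after compression, so the compressed level is -18 + 5 = -13 dBu.
Make-up = target − compressed = -3 − (-13) = 10 dB.

10 dB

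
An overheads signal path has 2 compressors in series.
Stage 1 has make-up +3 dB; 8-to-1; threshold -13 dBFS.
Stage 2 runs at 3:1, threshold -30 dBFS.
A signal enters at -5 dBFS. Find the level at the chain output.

Stage 1: overshoot 8 dB → 8/8 = 1 dB → -12 dBFS; +3 dB make-up → -9 dBFS.
Stage 2: 21 dB above -30 dBFS, reduced 3:1 to 7 dB above → -23 dBFS.

-23 dBFS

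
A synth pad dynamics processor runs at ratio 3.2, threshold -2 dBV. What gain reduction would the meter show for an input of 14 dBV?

11 dB

Overshoot = 14 − (-2) = 16 dB.
After 3.2:1 compression the overshoot becomes 16/3.2 = 5 dB.
So the signal is attenuated by 16 − 5 = 11 dB.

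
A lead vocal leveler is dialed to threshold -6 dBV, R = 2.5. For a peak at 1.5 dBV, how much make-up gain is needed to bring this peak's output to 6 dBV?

9 dB

Without make-up, output = threshold + overshoot/2.5 = -6 + 3 = -3 dBV.
Gap to target: 9 dB.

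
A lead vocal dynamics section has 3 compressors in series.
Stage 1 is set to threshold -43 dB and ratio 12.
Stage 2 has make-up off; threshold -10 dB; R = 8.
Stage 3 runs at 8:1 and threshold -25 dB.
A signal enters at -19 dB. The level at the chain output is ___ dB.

Stage 1: -19 dB is 24 dB over -43 dB; at 12:1 that becomes 2 dB over, giving -41 dB.
Stage 2: -41 dB ≤ -10 dB, so stage 2 doesn't engage; output -41 dB.
Stage 3: -41 dB ≤ -25 dB, so stage 3 doesn't engage; output -41 dB.

-41 dB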